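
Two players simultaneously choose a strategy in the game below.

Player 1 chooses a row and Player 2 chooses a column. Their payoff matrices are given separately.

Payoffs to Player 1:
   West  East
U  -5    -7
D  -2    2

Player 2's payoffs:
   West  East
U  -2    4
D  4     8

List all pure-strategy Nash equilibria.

(D, East)

(U, West): Player 1 can switch to D (-5 → -2). Not NE.
(U, East): Player 1 can switch to D (-7 → 2). Not NE.
(D, West): Player 2 can switch to East (4 → 8). Not NE.
(D, East): Player 1 gets 2, best alternative -7; Player 2 gets 8, best alternative 4. No profitable deviation — NE.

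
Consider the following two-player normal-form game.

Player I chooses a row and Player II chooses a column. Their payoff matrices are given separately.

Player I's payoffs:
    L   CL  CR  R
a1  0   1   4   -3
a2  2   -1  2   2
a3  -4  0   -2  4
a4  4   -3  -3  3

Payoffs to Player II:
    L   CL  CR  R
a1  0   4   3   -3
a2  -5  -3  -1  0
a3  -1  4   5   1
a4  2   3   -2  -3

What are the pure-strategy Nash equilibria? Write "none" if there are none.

The unique pure-strategy Nash equilibrium is (a1, CL).

Check each profile: it is a Nash equilibrium iff no player can strictly gain by switching unilaterally.
(a1, L): Player I can switch to a2 (0 → 2). Not NE.
(a1, CL): Player I gets 1, best alternative 0; Player II gets 4, best alternative 3. No profitable deviation — NE.
(a1, CR): Player II can switch to CL (3 → 4). Not NE.
(a1, R): Player I can switch to a2 (-3 → 2). Not NE.
(a2, L): Player I can switch to a4 (2 → 4). Not NE.
(a2, CL): Player I can switch to a1 (-1 → 1). Not NE.
(a2, CR): Player I can switch to a1 (2 → 4). Not NE.
(a2, R): Player I can switch to a3 (2 → 4). Not NE.
(a3, L): Player I can switch to a1 (-4 → 0). Not NE.
(The remaining 7 profiles each have a profitable deviation by the same check.)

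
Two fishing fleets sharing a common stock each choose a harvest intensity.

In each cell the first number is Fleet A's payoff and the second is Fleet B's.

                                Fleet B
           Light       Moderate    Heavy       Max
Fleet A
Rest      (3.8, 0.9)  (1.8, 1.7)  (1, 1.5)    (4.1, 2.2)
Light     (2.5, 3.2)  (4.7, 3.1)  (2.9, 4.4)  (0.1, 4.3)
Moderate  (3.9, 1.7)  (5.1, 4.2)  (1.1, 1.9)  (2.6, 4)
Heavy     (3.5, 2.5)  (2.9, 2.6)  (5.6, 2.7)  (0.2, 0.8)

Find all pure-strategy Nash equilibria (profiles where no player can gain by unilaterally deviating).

Pure-strategy Nash equilibria: (Rest, Max) and (Moderate, Moderate) and (Heavy, Heavy)

For each strategy profile, look for a profitable unilateral deviation.
(Rest, Light): Fleet A can switch to Moderate (3.8 → 3.9). Not NE.
(Rest, Moderate): Fleet A can switch to Light (1.8 → 4.7). Not NE.
(Rest, Heavy): Fleet A can switch to Light (1 → 2.9). Not NE.
(Rest, Max): Fleet A gets 4.1, best alternative 2.6; Fleet B gets 2.2, best alternative 1.7. No profitable deviation — NE.
(Light, Light): Fleet A can switch to Rest (2.5 → 3.8). Not NE.
(Light, Moderate): Fleet A can switch to Moderate (4.7 → 5.1). Not NE.
(Light, Heavy): Fleet A can switch to Heavy (2.9 → 5.6). Not NE.
(Light, Max): Fleet A can switch to Rest (0.1 → 4.1). Not NE.
(Moderate, Light): Fleet B can switch to Moderate (1.7 → 4.2). Not NE.
(Moderate, Moderate): Fleet A gets 5.1, best alternative 4.7; Fleet B gets 4.2, best alternative 4. No profitable deviation — NE.
(Moderate, Heavy): Fleet A can switch to Light (1.1 → 2.9). Not NE.
(Moderate, Max): Fleet A can switch to Rest (2.6 → 4.1). Not NE.
(Heavy, Heavy): Fleet A gets 5.6, best alternative 2.9; Fleet B gets 2.7, best alternative 2.6. No profitable deviation — NE.
(The remaining 3 profiles each have a profitable deviation by the same check.)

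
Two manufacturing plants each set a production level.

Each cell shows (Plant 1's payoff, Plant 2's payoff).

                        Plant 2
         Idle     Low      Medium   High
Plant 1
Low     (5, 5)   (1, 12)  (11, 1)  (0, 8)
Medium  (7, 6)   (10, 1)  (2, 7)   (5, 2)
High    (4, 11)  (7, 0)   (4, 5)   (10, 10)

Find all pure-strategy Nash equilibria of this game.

Plant 1 against Idle: payoffs 5, 7, 4 → best response Medium.
Plant 1 against Low: payoffs 1, 10, 7 → best response Medium.
Plant 1 against Medium: payoffs 11, 2, 4 → best response Low.
Plant 1 against High: payoffs 0, 5, 10 → best response High.
Plant 2 against Low: payoffs 5, 12, 1, 8 → best response Low.
Plant 2 against Medium: payoffs 6, 1, 7, 2 → best response Medium.
Plant 2 against High: payoffs 11, 0, 5, 10 → best response Idle.
No profile is a mutual best response for all players.

none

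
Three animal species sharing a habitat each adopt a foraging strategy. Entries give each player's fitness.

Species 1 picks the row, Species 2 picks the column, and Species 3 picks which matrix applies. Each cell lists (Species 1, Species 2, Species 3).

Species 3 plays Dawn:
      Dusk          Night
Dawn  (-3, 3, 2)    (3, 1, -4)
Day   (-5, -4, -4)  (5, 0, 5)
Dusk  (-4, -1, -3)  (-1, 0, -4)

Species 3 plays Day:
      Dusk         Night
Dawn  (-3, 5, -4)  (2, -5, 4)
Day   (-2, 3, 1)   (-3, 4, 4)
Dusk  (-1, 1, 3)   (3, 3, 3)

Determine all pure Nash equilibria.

(Dawn, Dusk, Dawn): Species 1 gets -3, best alternative -4; Species 2 gets 3, best alternative 1; Species 3 gets 2, best alternative -4. No profitable deviation — NE.
(Dawn, Dusk, Day): Species 1 can switch to Day (-3 → -2). Not NE.
(Dawn, Night, Dawn): Species 1 can switch to Day (3 → 5). Not NE.
(Dawn, Night, Day): Species 1 can switch to Dusk (2 → 3). Not NE.
(Day, Dusk, Dawn): Species 1 can switch to Dawn (-5 → -3). Not NE.
(Day, Dusk, Day): Species 1 can switch to Dusk (-2 → -1). Not NE.
(Day, Night, Dawn): Species 1 gets 5, best alternative 3; Species 2 gets 0, best alternative -4; Species 3 gets 5, best alternative 4. No profitable deviation — NE.
(Day, Night, Day): Species 1 can switch to Dawn (-3 → 2). Not NE.
(Dusk, Dusk, Dawn): Species 1 can switch to Dawn (-4 → -3). Not NE.
(Dusk, Dusk, Day): Species 2 can switch to Night (1 → 3). Not NE.
(Dusk, Night, Day): Species 1 gets 3, best alternative 2; Species 2 gets 3, best alternative 1; Species 3 gets 3, best alternative -4. No profitable deviation — NE.
(The remaining 1 profile has a profitable deviation by the same check.)

The pure Nash equilibria are (Dawn, Dusk, Dawn) and (Day, Night, Dawn) and (Dusk, Night, Day).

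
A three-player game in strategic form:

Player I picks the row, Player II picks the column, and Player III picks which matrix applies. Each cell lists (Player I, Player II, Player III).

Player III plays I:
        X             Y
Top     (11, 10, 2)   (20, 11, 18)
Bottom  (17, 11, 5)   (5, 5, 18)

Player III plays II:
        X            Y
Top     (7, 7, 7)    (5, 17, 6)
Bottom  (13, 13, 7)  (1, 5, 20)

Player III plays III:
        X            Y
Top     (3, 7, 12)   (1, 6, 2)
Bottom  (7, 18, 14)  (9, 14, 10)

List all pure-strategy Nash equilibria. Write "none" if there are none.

Pure-strategy Nash equilibria: (Top, Y, I), (Bottom, X, III)

Player I against (X, I): payoffs 11, 17 → best response Bottom.
Player I against (X, II): payoffs 7, 13 → best response Bottom.
Player I against (X, III): payoffs 3, 7 → best response Bottom.
Player I against (Y, I): payoffs 20, 5 → best response Top.
Player I against (Y, II): payoffs 5, 1 → best response Top.
Player I against (Y, III): payoffs 1, 9 → best response Bottom.
Player II against (Top, I): payoffs 10, 11 → best response Y.
Player II against (Top, II): payoffs 7, 17 → best response Y.
Player II against (Top, III): payoffs 7, 6 → best response X.
Player II against (Bottom, I): payoffs 11, 5 → best response X.
Player II against (Bottom, II): payoffs 13, 5 → best response X.
Player II against (Bottom, III): payoffs 18, 14 → best response X.
Player III against (Top, X): payoffs 2, 7, 12 → best response III.
Player III against (Top, Y): payoffs 18, 6, 2 → best response I.
Player III against (Bottom, X): payoffs 5, 7, 14 → best response III.
Player III against (Bottom, Y): payoffs 18, 20, 10 → best response II.
Mutual best responses: (Top, Y, I); (Bottom, X, III).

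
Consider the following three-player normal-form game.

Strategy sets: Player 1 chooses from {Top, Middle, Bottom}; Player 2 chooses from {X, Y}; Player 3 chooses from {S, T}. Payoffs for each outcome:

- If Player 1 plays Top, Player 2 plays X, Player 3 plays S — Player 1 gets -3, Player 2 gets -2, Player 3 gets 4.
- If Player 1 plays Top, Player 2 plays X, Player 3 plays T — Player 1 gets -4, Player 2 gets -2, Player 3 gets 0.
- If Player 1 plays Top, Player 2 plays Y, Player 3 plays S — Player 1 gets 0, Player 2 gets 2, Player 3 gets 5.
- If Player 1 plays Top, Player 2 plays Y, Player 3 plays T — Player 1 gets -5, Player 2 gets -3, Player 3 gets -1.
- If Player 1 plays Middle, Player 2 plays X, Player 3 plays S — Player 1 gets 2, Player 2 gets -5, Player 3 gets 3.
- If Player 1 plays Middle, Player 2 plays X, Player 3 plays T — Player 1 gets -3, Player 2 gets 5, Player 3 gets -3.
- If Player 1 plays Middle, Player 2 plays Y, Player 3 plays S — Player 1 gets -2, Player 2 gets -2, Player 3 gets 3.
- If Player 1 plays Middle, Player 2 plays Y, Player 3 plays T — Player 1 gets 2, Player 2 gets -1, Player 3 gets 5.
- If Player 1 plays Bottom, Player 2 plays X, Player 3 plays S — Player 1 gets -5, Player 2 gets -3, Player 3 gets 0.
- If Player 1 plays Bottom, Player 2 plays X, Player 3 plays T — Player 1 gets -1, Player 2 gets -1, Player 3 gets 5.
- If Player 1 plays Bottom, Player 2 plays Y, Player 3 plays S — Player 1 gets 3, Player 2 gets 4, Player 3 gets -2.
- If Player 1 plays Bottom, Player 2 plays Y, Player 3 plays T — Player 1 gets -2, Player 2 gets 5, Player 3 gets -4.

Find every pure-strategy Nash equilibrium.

(Top, X, S): Player 1 can switch to Middle (-3 → 2). Not NE.
(Top, X, T): Player 1 can switch to Middle (-4 → -3). Not NE.
(Top, Y, S): Player 1 can switch to Bottom (0 → 3). Not NE.
(Top, Y, T): Player 1 can switch to Middle (-5 → 2). Not NE.
(Middle, X, S): Player 2 can switch to Y (-5 → -2). Not NE.
(Middle, X, T): Player 1 can switch to Bottom (-3 → -1). Not NE.
(Middle, Y, S): Player 1 can switch to Top (-2 → 0). Not NE.
(Middle, Y, T): Player 2 can switch to X (-1 → 5). Not NE.
(Bottom, X, S): Player 1 can switch to Top (-5 → -3). Not NE.
(Bottom, X, T): Player 2 can switch to Y (-1 → 5). Not NE.
(Bottom, Y, S): Player 1 gets 3, best alternative 0; Player 2 gets 4, best alternative -3; Player 3 gets -2, best alternative -4. No profitable deviation — NE.
(Bottom, Y, T): Player 1 can switch to Middle (-2 → 2). Not NE.

The unique pure-strategy Nash equilibrium is (Bottom, Y, S).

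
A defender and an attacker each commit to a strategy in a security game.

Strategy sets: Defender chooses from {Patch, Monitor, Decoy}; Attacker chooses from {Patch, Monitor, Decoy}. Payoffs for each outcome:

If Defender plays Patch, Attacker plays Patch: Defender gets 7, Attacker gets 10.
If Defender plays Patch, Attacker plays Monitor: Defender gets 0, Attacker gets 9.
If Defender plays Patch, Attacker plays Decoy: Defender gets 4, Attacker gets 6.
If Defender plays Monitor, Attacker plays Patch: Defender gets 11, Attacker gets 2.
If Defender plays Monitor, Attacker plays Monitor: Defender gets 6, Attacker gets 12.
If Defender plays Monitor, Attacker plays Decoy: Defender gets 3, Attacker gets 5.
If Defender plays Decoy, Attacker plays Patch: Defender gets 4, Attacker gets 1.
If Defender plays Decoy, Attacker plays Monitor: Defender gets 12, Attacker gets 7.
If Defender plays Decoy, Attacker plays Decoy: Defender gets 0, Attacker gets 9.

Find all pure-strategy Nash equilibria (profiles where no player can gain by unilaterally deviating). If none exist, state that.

This game has no pure Nash equilibrium.

Defender against Patch: payoffs 7, 11, 4 → best response Monitor.
Defender against Monitor: payoffs 0, 6, 12 → best response Decoy.
Defender against Decoy: payoffs 4, 3, 0 → best response Patch.
Attacker against Patch: payoffs 10, 9, 6 → best response Patch.
Attacker against Monitor: payoffs 2, 12, 5 → best response Monitor.
Attacker against Decoy: payoffs 1, 7, 9 → best response Decoy.
No profile is a mutual best response for all players.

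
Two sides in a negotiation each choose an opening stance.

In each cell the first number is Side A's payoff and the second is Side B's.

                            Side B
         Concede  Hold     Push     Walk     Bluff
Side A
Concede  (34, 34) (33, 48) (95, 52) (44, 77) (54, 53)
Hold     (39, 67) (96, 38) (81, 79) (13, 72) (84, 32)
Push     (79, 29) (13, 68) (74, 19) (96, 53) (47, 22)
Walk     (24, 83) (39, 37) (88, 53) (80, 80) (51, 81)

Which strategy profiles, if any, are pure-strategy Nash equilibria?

This game has no pure Nash equilibrium.

Side A against Concede: payoffs 34, 39, 79, 24 → best response Push.
Side A against Hold: payoffs 33, 96, 13, 39 → best response Hold.
Side A against Push: payoffs 95, 81, 74, 88 → best response Concede.
Side A against Walk: payoffs 44, 13, 96, 80 → best response Push.
Side A against Bluff: payoffs 54, 84, 47, 51 → best response Hold.
Side B against Concede: payoffs 34, 48, 52, 77, 53 → best response Walk.
Side B against Hold: payoffs 67, 38, 79, 72, 32 → best response Push.
Side B against Push: payoffs 29, 68, 19, 53, 22 → best response Hold.
Side B against Walk: payoffs 83, 37, 53, 80, 81 → best response Concede.
No profile is a mutual best response for all players.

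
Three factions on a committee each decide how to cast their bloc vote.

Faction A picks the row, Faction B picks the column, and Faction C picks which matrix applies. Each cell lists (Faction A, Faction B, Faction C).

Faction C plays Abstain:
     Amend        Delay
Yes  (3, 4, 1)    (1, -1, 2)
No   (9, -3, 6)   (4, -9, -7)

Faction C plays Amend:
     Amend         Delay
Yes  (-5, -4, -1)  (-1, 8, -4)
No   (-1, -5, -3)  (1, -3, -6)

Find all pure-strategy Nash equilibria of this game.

Pure-strategy Nash equilibria: (No, Amend, Abstain), (No, Delay, Amend)

Mark each player's best response to every combination of opponents' strategies; a profile where every player is best-responding is a pure Nash equilibrium.
Faction A against (Amend, Abstain): payoffs 3, 9 → best response No.
Faction A against (Amend, Amend): payoffs -5, -1 → best response No.
Faction A against (Delay, Abstain): payoffs 1, 4 → best response No.
Faction A against (Delay, Amend): payoffs -1, 1 → best response No.
Faction B against (Yes, Abstain): payoffs 4, -1 → best response Amend.
Faction B against (Yes, Amend): payoffs -4, 8 → best response Delay.
Faction B against (No, Abstain): payoffs -3, -9 → best response Amend.
Faction B against (No, Amend): payoffs -5, -3 → best response Delay.
Faction C against (Yes, Amend): payoffs 1, -1 → best response Abstain.
Faction C against (Yes, Delay): payoffs 2, -4 → best response Abstain.
Faction C against (No, Amend): payoffs 6, -3 → best response Abstain.
Faction C against (No, Delay): payoffs -7, -6 → best response Amend.
Mutual best responses: (No, Amend, Abstain); (No, Delay, Amend).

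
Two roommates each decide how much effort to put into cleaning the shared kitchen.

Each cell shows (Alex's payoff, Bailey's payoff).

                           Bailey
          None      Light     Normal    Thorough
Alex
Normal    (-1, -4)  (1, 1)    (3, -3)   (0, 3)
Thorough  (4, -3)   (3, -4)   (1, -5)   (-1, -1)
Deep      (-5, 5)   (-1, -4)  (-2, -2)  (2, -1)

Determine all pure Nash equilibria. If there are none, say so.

For each player, find the best response to each opponent profile; mutual best responses are the pure NE.
Alex against None: payoffs -1, 4, -5 → best response Thorough.
Alex against Light: payoffs 1, 3, -1 → best response Thorough.
Alex against Normal: payoffs 3, 1, -2 → best response Normal.
Alex against Thorough: payoffs 0, -1, 2 → best response Deep.
Bailey against Normal: payoffs -4, 1, -3, 3 → best response Thorough.
Bailey against Thorough: payoffs -3, -4, -5, -1 → best response Thorough.
Bailey against Deep: payoffs 5, -4, -2, -1 → best response None.
No profile is a mutual best response for all players.

none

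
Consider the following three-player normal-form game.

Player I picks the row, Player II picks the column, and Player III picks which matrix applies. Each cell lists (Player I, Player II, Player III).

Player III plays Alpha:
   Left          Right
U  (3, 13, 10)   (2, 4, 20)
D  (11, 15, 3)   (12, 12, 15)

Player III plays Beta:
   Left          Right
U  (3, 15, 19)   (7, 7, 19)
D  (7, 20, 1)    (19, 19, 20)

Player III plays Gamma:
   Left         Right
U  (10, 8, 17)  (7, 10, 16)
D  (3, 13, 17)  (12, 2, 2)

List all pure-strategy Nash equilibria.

No pure-strategy Nash equilibrium.

(U, Left, Alpha): Player I can switch to D (3 → 11). Not NE.
(U, Left, Beta): Player I can switch to D (3 → 7). Not NE.
(U, Left, Gamma): Player II can switch to Right (8 → 10). Not NE.
(U, Right, Alpha): Player I can switch to D (2 → 12). Not NE.
(U, Right, Beta): Player I can switch to D (7 → 19). Not NE.
(U, Right, Gamma): Player I can switch to D (7 → 12). Not NE.
(D, Left, Alpha): Player III can switch to Gamma (3 → 17). Not NE.
(D, Left, Beta): Player III can switch to Alpha (1 → 3). Not NE.
(D, Left, Gamma): Player I can switch to U (3 → 10). Not NE.
(D, Right, Alpha): Player II can switch to Left (12 → 15). Not NE.
(D, Right, Beta): Player II can switch to Left (19 → 20). Not NE.
(D, Right, Gamma): Player II can switch to Left (2 → 13). Not NE.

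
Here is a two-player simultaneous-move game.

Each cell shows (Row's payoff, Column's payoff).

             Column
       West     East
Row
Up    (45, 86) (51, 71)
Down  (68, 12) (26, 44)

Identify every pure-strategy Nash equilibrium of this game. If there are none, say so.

none

Check each profile: it is a Nash equilibrium iff no player can strictly gain by switching unilaterally.
(Up, West): Row can switch to Down (45 → 68). Not NE.
(Up, East): Column can switch to West (71 → 86). Not NE.
(Down, West): Column can switch to East (12 → 44). Not NE.
(Down, East): Row can switch to Up (26 → 51). Not NE.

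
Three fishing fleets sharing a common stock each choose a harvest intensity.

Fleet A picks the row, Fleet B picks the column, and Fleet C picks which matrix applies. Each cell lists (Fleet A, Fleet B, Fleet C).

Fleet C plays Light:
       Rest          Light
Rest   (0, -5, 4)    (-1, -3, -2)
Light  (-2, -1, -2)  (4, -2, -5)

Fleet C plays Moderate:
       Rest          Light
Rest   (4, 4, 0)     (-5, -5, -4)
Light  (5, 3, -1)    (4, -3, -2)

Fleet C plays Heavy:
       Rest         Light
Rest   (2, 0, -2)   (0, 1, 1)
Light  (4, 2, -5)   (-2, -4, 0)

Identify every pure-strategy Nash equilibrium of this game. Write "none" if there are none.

For each player, find the best response to each opponent profile; mutual best responses are the pure NE.
Fleet A against (Rest, Light): payoffs 0, -2 → best response Rest.
Fleet A against (Rest, Moderate): payoffs 4, 5 → best response Light.
Fleet A against (Rest, Heavy): payoffs 2, 4 → best response Light.
Fleet A against (Light, Light): payoffs -1, 4 → best response Light.
Fleet A against (Light, Moderate): payoffs -5, 4 → best response Light.
Fleet A against (Light, Heavy): payoffs 0, -2 → best response Rest.
Fleet B against (Rest, Light): payoffs -5, -3 → best response Light.
Fleet B against (Rest, Moderate): payoffs 4, -5 → best response Rest.
Fleet B against (Rest, Heavy): payoffs 0, 1 → best response Light.
Fleet B against (Light, Light): payoffs -1, -2 → best response Rest.
Fleet B against (Light, Moderate): payoffs 3, -3 → best response Rest.
Fleet B against (Light, Heavy): payoffs 2, -4 → best response Rest.
Fleet C against (Rest, Rest): payoffs 4, 0, -2 → best response Light.
Fleet C against (Rest, Light): payoffs -2, -4, 1 → best response Heavy.
Fleet C against (Light, Rest): payoffs -2, -1, -5 → best response Moderate.
Fleet C against (Light, Light): payoffs -5, -2, 0 → best response Heavy.
Mutual best responses: (Rest, Light, Heavy); (Light, Rest, Moderate).

The pure Nash equilibria are (Rest, Light, Heavy) and (Light, Rest, Moderate).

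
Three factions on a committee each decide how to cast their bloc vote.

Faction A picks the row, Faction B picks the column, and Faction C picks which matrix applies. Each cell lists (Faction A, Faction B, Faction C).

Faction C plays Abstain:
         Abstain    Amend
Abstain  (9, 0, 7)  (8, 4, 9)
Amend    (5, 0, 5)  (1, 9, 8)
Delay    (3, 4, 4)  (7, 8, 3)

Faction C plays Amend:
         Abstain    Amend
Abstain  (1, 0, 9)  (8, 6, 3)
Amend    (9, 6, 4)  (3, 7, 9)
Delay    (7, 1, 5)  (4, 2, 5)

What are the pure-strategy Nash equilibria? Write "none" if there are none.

Faction A against (Abstain, Abstain): payoffs 9, 5, 3 → best response Abstain.
Faction A against (Abstain, Amend): payoffs 1, 9, 7 → best response Amend.
Faction A against (Amend, Abstain): payoffs 8, 1, 7 → best response Abstain.
Faction A against (Amend, Amend): payoffs 8, 3, 4 → best response Abstain.
Faction B against (Abstain, Abstain): payoffs 0, 4 → best response Amend.
Faction B against (Abstain, Amend): payoffs 0, 6 → best response Amend.
Faction B against (Amend, Abstain): payoffs 0, 9 → best response Amend.
Faction B against (Amend, Amend): payoffs 6, 7 → best response Amend.
Faction B against (Delay, Abstain): payoffs 4, 8 → best response Amend.
Faction B against (Delay, Amend): payoffs 1, 2 → best response Amend.
Faction C against (Abstain, Abstain): payoffs 7, 9 → best response Amend.
Faction C against (Abstain, Amend): payoffs 9, 3 → best response Abstain.
Faction C against (Amend, Abstain): payoffs 5, 4 → best response Abstain.
Faction C against (Amend, Amend): payoffs 8, 9 → best response Amend.
Faction C against (Delay, Abstain): payoffs 4, 5 → best response Amend.
Faction C against (Delay, Amend): payoffs 3, 5 → best response Amend.
Mutual best responses: (Abstain, Amend, Abstain).

The unique pure-strategy Nash equilibrium is (Abstain, Amend, Abstain).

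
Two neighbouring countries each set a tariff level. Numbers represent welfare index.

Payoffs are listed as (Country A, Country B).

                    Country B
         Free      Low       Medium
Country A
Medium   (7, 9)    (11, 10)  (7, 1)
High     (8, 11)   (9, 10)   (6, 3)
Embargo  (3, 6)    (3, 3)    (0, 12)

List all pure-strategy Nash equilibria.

Pure-strategy Nash equilibria: (Medium, Low), (High, Free)

Country A against Free: payoffs 7, 8, 3 → best response High.
Country A against Low: payoffs 11, 9, 3 → best response Medium.
Country A against Medium: payoffs 7, 6, 0 → best response Medium.
Country B against Medium: payoffs 9, 10, 1 → best response Low.
Country B against High: payoffs 11, 10, 3 → best response Free.
Country B against Embargo: payoffs 6, 3, 12 → best response Medium.
Mutual best responses: (Medium, Low); (High, Free).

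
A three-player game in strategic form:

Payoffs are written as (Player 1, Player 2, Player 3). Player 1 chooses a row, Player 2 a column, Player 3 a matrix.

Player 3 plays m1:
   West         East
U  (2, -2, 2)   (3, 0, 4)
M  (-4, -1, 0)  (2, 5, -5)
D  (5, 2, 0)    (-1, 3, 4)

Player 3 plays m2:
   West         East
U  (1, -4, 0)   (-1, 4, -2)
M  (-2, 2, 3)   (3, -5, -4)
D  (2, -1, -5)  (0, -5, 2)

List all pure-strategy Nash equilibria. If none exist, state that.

Player 1 against (West, m1): payoffs 2, -4, 5 → best response D.
Player 1 against (West, m2): payoffs 1, -2, 2 → best response D.
Player 1 against (East, m1): payoffs 3, 2, -1 → best response U.
Player 1 against (East, m2): payoffs -1, 3, 0 → best response M.
Player 2 against (U, m1): payoffs -2, 0 → best response East.
Player 2 against (U, m2): payoffs -4, 4 → best response East.
Player 2 against (M, m1): payoffs -1, 5 → best response East.
Player 2 against (M, m2): payoffs 2, -5 → best response West.
Player 2 against (D, m1): payoffs 2, 3 → best response East.
Player 2 against (D, m2): payoffs -1, -5 → best response West.
Player 3 against (U, West): payoffs 2, 0 → best response m1.
Player 3 against (U, East): payoffs 4, -2 → best response m1.
Player 3 against (M, West): payoffs 0, 3 → best response m2.
Player 3 against (M, East): payoffs -5, -4 → best response m2.
Player 3 against (D, West): payoffs 0, -5 → best response m1.
Player 3 against (D, East): payoffs 4, 2 → best response m1.
Mutual best responses: (U, East, m1).

The unique pure-strategy Nash equilibrium is (U, East, m1).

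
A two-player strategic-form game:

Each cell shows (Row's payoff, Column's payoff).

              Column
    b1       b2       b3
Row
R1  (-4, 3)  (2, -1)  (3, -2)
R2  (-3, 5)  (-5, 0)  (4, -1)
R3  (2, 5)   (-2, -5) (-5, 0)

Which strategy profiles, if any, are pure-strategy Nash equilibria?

Row against b1: payoffs -4, -3, 2 → best response R3.
Row against b2: payoffs 2, -5, -2 → best response R1.
Row against b3: payoffs 3, 4, -5 → best response R2.
Column against R1: payoffs 3, -1, -2 → best response b1.
Column against R2: payoffs 5, 0, -1 → best response b1.
Column against R3: payoffs 5, -5, 0 → best response b1.
Mutual best responses: (R3, b1).

(R3, b1)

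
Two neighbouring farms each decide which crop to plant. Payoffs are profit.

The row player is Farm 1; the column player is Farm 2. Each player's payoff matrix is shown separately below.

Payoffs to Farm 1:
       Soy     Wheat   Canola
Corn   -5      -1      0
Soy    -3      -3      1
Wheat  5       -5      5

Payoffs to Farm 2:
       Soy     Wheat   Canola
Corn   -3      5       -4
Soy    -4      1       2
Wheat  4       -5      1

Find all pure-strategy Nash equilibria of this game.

(Corn, Soy): Farm 1 can switch to Soy (-5 → -3). Not NE.
(Corn, Wheat): Farm 1 gets -1, best alternative -3; Farm 2 gets 5, best alternative -3. No profitable deviation — NE.
(Corn, Canola): Farm 1 can switch to Soy (0 → 1). Not NE.
(Soy, Soy): Farm 1 can switch to Wheat (-3 → 5). Not NE.
(Soy, Wheat): Farm 1 can switch to Corn (-3 → -1). Not NE.
(Soy, Canola): Farm 1 can switch to Wheat (1 → 5). Not NE.
(Wheat, Soy): Farm 1 gets 5, best alternative -3; Farm 2 gets 4, best alternative 1. No profitable deviation — NE.
(Wheat, Wheat): Farm 1 can switch to Corn (-5 → -1). Not NE.
(Wheat, Canola): Farm 2 can switch to Soy (1 → 4). Not NE.

Pure-strategy Nash equilibria: (Corn, Wheat), (Wheat, Soy)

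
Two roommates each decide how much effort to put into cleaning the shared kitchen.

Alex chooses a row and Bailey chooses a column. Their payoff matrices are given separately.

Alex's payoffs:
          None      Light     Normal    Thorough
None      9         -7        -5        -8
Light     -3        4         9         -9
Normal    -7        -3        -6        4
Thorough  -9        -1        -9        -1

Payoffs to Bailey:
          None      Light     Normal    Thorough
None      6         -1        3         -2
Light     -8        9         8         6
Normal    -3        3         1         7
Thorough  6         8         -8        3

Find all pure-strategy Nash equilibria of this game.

Check each profile: it is a Nash equilibrium iff no player can strictly gain by switching unilaterally.
(None, None): Alex gets 9, best alternative -3; Bailey gets 6, best alternative 3. No profitable deviation — NE.
(None, Light): Alex can switch to Light (-7 → 4). Not NE.
(None, Normal): Alex can switch to Light (-5 → 9). Not NE.
(None, Thorough): Alex can switch to Normal (-8 → 4). Not NE.
(Light, None): Alex can switch to None (-3 → 9). Not NE.
(Light, Light): Alex gets 4, best alternative -1; Bailey gets 9, best alternative 8. No profitable deviation — NE.
(Light, Normal): Bailey can switch to Light (8 → 9). Not NE.
(Light, Thorough): Alex can switch to None (-9 → -8). Not NE.
(Normal, None): Alex can switch to None (-7 → 9). Not NE.
(Normal, Light): Alex can switch to Light (-3 → 4). Not NE.
(Normal, Normal): Alex can switch to None (-6 → -5). Not NE.
(Normal, Thorough): Alex gets 4, best alternative -1; Bailey gets 7, best alternative 3. No profitable deviation — NE.
(Thorough, None): Alex can switch to None (-9 → 9). Not NE.
(The remaining 3 profiles each have a profitable deviation by the same check.)

(None, None), (Light, Light), (Normal, Thorough)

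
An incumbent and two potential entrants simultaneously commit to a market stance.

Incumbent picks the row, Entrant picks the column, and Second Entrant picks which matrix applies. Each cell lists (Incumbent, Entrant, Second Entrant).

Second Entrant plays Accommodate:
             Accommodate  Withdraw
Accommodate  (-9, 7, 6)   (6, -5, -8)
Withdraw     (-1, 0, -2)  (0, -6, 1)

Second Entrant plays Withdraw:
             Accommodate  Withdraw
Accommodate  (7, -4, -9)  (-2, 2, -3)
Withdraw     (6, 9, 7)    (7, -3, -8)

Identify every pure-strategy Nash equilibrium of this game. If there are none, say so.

(Accommodate, Accommodate, Accommodate): Incumbent can switch to Withdraw (-9 → -1). Not NE.
(Accommodate, Accommodate, Withdraw): Entrant can switch to Withdraw (-4 → 2). Not NE.
(Accommodate, Withdraw, Accommodate): Entrant can switch to Accommodate (-5 → 7). Not NE.
(Accommodate, Withdraw, Withdraw): Incumbent can switch to Withdraw (-2 → 7). Not NE.
(Withdraw, Accommodate, Accommodate): Second Entrant can switch to Withdraw (-2 → 7). Not NE.
(Withdraw, Accommodate, Withdraw): Incumbent can switch to Accommodate (6 → 7). Not NE.
(Withdraw, Withdraw, Accommodate): Incumbent can switch to Accommodate (0 → 6). Not NE.
(Withdraw, Withdraw, Withdraw): Entrant can switch to Accommodate (-3 → 9). Not NE.

No pure-strategy Nash equilibrium.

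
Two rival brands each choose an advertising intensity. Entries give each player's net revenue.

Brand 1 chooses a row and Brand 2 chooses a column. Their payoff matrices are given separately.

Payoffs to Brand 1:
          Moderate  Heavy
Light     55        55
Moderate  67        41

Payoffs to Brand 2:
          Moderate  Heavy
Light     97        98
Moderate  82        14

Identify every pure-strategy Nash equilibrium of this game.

The pure Nash equilibria are (Light, Heavy); (Moderate, Moderate).

(Light, Moderate): Brand 1 can switch to Moderate (55 → 67). Not NE.
(Light, Heavy): Brand 1 gets 55, best alternative 41; Brand 2 gets 98, best alternative 97. No profitable deviation — NE.
(Moderate, Moderate): Brand 1 gets 67, best alternative 55; Brand 2 gets 82, best alternative 14. No profitable deviation — NE.
(Moderate, Heavy): Brand 1 can switch to Light (41 → 55). Not NE.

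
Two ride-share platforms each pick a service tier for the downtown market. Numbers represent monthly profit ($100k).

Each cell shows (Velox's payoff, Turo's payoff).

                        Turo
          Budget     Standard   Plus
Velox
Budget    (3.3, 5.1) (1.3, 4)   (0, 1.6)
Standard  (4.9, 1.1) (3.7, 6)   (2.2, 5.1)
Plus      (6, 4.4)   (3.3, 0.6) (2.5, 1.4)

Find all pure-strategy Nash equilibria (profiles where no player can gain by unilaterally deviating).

For each strategy profile, look for a profitable unilateral deviation.
(Budget, Budget): Velox can switch to Standard (3.3 → 4.9). Not NE.
(Budget, Standard): Velox can switch to Standard (1.3 → 3.7). Not NE.
(Budget, Plus): Velox can switch to Standard (0 → 2.2). Not NE.
(Standard, Budget): Velox can switch to Plus (4.9 → 6). Not NE.
(Standard, Standard): Velox gets 3.7, best alternative 3.3; Turo gets 6, best alternative 5.1. No profitable deviation — NE.
(Standard, Plus): Velox can switch to Plus (2.2 → 2.5). Not NE.
(Plus, Budget): Velox gets 6, best alternative 4.9; Turo gets 4.4, best alternative 1.4. No profitable deviation — NE.
(Plus, Standard): Velox can switch to Standard (3.3 → 3.7). Not NE.
(Plus, Plus): Turo can switch to Budget (1.4 → 4.4). Not NE.

(Standard, Standard); (Plus, Budget)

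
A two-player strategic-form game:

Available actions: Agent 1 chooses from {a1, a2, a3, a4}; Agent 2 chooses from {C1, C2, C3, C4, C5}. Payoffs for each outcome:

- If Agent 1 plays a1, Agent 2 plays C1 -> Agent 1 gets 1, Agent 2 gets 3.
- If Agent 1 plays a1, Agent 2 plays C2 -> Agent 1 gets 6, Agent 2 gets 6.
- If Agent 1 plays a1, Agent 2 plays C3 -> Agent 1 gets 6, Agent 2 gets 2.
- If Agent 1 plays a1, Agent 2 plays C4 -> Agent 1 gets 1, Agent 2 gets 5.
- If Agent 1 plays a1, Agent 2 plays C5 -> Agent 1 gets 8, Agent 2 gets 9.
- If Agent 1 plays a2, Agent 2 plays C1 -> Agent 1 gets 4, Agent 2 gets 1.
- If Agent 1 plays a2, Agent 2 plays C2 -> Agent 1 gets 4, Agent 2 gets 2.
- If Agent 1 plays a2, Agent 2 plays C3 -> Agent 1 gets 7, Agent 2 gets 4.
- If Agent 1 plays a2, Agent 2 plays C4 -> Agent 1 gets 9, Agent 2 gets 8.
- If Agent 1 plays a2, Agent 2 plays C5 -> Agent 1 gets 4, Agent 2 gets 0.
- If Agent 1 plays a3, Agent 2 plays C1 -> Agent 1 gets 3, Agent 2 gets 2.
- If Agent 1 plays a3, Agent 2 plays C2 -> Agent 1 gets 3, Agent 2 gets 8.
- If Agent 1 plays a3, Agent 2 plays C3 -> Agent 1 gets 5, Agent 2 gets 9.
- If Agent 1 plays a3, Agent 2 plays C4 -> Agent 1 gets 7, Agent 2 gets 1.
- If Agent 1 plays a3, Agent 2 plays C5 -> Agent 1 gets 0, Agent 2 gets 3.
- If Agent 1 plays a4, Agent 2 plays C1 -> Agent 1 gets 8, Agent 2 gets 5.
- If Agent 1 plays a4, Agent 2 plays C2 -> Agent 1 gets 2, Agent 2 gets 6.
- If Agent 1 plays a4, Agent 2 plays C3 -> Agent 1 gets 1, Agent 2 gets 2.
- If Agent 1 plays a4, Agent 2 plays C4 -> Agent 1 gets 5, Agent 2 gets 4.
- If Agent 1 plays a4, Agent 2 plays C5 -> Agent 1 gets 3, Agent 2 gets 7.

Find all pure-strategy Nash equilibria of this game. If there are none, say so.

The pure Nash equilibria are (a1, C5), (a2, C4).

Agent 1 against C1: payoffs 1, 4, 3, 8 → best response a4.
Agent 1 against C2: payoffs 6, 4, 3, 2 → best response a1.
Agent 1 against C3: payoffs 6, 7, 5, 1 → best response a2.
Agent 1 against C4: payoffs 1, 9, 7, 5 → best response a2.
Agent 1 against C5: payoffs 8, 4, 0, 3 → best response a1.
Agent 2 against a1: payoffs 3, 6, 2, 5, 9 → best response C5.
Agent 2 against a2: payoffs 1, 2, 4, 8, 0 → best response C4.
Agent 2 against a3: payoffs 2, 8, 9, 1, 3 → best response C3.
Agent 2 against a4: payoffs 5, 6, 2, 4, 7 → best response C5.
Mutual best responses: (a1, C5); (a2, C4).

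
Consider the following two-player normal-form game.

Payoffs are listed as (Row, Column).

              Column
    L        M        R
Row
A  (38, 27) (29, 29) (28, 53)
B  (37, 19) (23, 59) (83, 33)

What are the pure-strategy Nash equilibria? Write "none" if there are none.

This game has no pure Nash equilibrium.

Row against L: payoffs 38, 37 → best response A.
Row against M: payoffs 29, 23 → best response A.
Row against R: payoffs 28, 83 → best response B.
Column against A: payoffs 27, 29, 53 → best response R.
Column against B: payoffs 19, 59, 33 → best response M.
No profile is a mutual best response for all players.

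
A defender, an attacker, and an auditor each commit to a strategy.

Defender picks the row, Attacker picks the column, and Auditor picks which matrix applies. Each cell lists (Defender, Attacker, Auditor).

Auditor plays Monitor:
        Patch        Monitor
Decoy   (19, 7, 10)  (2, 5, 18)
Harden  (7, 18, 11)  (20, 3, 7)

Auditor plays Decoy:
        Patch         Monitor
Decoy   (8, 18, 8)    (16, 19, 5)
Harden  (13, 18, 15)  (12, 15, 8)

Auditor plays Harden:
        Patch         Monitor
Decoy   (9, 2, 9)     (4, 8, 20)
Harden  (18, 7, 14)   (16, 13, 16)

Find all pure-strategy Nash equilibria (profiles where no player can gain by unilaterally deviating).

Mark each player's best response to every combination of opponents' strategies; a profile where every player is best-responding is a pure Nash equilibrium.
Defender against (Patch, Monitor): payoffs 19, 7 → best response Decoy.
Defender against (Patch, Decoy): payoffs 8, 13 → best response Harden.
Defender against (Patch, Harden): payoffs 9, 18 → best response Harden.
Defender against (Monitor, Monitor): payoffs 2, 20 → best response Harden.
Defender against (Monitor, Decoy): payoffs 16, 12 → best response Decoy.
Defender against (Monitor, Harden): payoffs 4, 16 → best response Harden.
Attacker against (Decoy, Monitor): payoffs 7, 5 → best response Patch.
Attacker against (Decoy, Decoy): payoffs 18, 19 → best response Monitor.
Attacker against (Decoy, Harden): payoffs 2, 8 → best response Monitor.
Attacker against (Harden, Monitor): payoffs 18, 3 → best response Patch.
Attacker against (Harden, Decoy): payoffs 18, 15 → best response Patch.
Attacker against (Harden, Harden): payoffs 7, 13 → best response Monitor.
Auditor against (Decoy, Patch): payoffs 10, 8, 9 → best response Monitor.
Auditor against (Decoy, Monitor): payoffs 18, 5, 20 → best response Harden.
Auditor against (Harden, Patch): payoffs 11, 15, 14 → best response Decoy.
Auditor against (Harden, Monitor): payoffs 7, 8, 16 → best response Harden.
Mutual best responses: (Decoy, Patch, Monitor); (Harden, Patch, Decoy); (Harden, Monitor, Harden).

The pure Nash equilibria are (Decoy, Patch, Monitor), (Harden, Patch, Decoy), (Harden, Monitor, Harden).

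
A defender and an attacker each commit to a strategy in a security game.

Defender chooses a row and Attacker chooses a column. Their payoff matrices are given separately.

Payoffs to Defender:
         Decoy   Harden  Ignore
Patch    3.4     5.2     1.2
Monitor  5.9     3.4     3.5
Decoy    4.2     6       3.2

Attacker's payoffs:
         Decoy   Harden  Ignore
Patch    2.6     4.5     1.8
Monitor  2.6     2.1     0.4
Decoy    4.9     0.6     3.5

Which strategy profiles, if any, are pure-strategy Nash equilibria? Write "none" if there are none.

(Patch, Decoy): Defender can switch to Monitor (3.4 → 5.9). Not NE.
(Patch, Harden): Defender can switch to Decoy (5.2 → 6). Not NE.
(Patch, Ignore): Defender can switch to Monitor (1.2 → 3.5). Not NE.
(Monitor, Decoy): Defender gets 5.9, best alternative 4.2; Attacker gets 2.6, best alternative 2.1. No profitable deviation — NE.
(Monitor, Harden): Defender can switch to Patch (3.4 → 5.2). Not NE.
(Monitor, Ignore): Attacker can switch to Decoy (0.4 → 2.6). Not NE.
(Decoy, Decoy): Defender can switch to Monitor (4.2 → 5.9). Not NE.
(The remaining 2 profiles each have a profitable deviation by the same check.)

Pure NE: (Monitor, Decoy)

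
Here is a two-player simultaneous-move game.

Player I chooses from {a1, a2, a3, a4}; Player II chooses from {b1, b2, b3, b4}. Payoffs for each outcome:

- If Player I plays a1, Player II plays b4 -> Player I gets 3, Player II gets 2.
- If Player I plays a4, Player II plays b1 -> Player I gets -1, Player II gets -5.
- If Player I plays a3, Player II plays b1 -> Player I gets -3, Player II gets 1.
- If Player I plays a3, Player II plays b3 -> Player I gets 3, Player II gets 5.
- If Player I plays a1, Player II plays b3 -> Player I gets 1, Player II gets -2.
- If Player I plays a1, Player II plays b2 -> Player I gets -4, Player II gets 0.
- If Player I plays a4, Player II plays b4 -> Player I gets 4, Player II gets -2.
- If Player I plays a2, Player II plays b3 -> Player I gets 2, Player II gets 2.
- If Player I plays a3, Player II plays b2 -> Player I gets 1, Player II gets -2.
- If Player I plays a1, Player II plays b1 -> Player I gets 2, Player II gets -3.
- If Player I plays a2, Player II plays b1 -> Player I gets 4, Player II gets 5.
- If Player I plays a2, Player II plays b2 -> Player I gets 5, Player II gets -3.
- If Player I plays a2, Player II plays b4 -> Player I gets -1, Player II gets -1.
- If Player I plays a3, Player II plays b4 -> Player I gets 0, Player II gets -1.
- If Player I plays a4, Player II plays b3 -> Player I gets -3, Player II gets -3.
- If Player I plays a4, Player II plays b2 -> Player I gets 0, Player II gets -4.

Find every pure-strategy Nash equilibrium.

Pure-strategy Nash equilibria: (a2, b1); (a3, b3); (a4, b4)

Check each profile: it is a Nash equilibrium iff no player can strictly gain by switching unilaterally.
(a1, b1): Player I can switch to a2 (2 → 4). Not NE.
(a1, b2): Player I can switch to a2 (-4 → 5). Not NE.
(a1, b3): Player I can switch to a2 (1 → 2). Not NE.
(a1, b4): Player I can switch to a4 (3 → 4). Not NE.
(a2, b1): Player I gets 4, best alternative 2; Player II gets 5, best alternative 2. No profitable deviation — NE.
(a2, b2): Player II can switch to b1 (-3 → 5). Not NE.
(a2, b3): Player I can switch to a3 (2 → 3). Not NE.
(a2, b4): Player I can switch to a1 (-1 → 3). Not NE.
(a3, b1): Player I can switch to a1 (-3 → 2). Not NE.
(a3, b3): Player I gets 3, best alternative 2; Player II gets 5, best alternative 1. No profitable deviation — NE.
(a4, b4): Player I gets 4, best alternative 3; Player II gets -2, best alternative -3. No profitable deviation — NE.
(The remaining 5 profiles each have a profitable deviation by the same check.)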